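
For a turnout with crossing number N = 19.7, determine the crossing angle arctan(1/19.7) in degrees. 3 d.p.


1/N = 1/19.7 = 0.050761
angle = arctan(0.050761) = 0.050718 rad
angle = 0.050718 * 180/pi = 2.906 degrees

2.906


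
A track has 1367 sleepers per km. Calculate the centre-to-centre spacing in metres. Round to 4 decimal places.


Spacing = 1000 m / number of sleepers
Spacing = 1000 / 1367
Spacing = 0.7315 m

0.7315


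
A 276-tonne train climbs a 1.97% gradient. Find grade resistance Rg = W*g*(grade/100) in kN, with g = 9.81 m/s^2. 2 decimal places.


Rg = W * 9.81 * grade / 100
Rg = 276 * 9.81 * 1.97 / 100
Rg = 2707.56 * 0.0197
Rg = 53.34 kN

53.34


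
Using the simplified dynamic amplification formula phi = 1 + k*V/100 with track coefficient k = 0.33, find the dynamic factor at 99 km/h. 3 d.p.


phi = 1 + k * V / 100
phi = 1 + 0.33 * 99 / 100
phi = 1 + 0.3267
phi = 1.327

1.327


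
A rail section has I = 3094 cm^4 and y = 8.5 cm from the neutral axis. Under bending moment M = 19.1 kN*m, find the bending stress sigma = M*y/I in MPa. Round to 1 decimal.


Convert units:
M = 19.1 kN*m = 19100000 N*mm
y = 8.5 cm = 85 mm
I = 3094 cm^4 = 30940000 mm^4
sigma = 19100000 * 85 / 30940000
sigma = 52.5 MPa

52.5


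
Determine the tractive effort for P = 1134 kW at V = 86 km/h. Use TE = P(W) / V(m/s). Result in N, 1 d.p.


Convert: P = 1134 kW = 1134000 W
V = 86 / 3.6 = 23.8889 m/s
TE = 1134000 / 23.8889
TE = 47469.8 N

47469.8


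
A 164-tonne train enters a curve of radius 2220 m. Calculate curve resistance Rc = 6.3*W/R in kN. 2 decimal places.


Rc = 6.3 * W / R
Rc = 6.3 * 164 / 2220
Rc = 1033.2 / 2220
Rc = 0.47 kN

0.47


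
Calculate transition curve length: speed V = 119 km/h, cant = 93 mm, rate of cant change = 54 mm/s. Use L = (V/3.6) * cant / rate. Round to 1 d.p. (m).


Convert speed: V = 119 / 3.6 = 33.0556 m/s
L = 33.0556 * 93 / 54
L = 3074.1667 / 54
L = 56.9 m

56.9


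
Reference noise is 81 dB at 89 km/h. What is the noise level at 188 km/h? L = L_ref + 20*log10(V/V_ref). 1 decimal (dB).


V/V_ref = 188 / 89 = 2.11236
log10(2.11236) = 0.324768
20 * 0.324768 = 6.4954
L = 81 + 6.4954 = 87.5 dB

87.5


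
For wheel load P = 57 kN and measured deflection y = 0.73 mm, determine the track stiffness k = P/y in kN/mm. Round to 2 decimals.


Track stiffness k = P / y
k = 57 / 0.73
k = 78.08 kN/mm

78.08


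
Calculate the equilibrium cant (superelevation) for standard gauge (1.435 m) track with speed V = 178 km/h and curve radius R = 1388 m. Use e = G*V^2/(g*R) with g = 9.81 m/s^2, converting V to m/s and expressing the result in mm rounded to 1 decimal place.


Convert speed: V = 178 / 3.6 = 49.4444 m/s
Apply formula: e = 1.435 * 49.4444^2 / (9.81 * 1388)
e = 1.435 * 2444.7531 / 13616.28
e = 0.257649 m = 257.6 mm

257.6


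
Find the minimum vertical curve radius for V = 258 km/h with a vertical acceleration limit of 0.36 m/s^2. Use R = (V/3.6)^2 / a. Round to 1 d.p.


Convert speed: V = 258 / 3.6 = 71.6667 m/s
V^2 = 5136.1111 m^2/s^2
R_v = 5136.1111 / 0.36
R_v = 14267.0 m

14267.0


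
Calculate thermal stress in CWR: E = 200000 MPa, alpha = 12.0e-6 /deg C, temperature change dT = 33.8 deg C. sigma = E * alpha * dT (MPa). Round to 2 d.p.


sigma = E * alpha * dT
sigma = 200000 * 12.0e-6 * 33.8
sigma = 2.4 * 33.8
sigma = 81.12 MPa

81.12


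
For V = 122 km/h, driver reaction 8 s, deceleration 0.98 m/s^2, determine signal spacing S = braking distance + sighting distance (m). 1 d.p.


V = 122 / 3.6 = 33.8889 m/s
Braking distance = 33.8889^2 / (2*0.98) = 585.9473 m
Sighting distance = 33.8889 * 8 = 271.1111 m
S = 585.9473 + 271.1111 = 857.1 m

857.1


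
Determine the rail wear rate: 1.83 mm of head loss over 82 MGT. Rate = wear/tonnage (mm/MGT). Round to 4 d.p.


Wear rate = total wear / cumulative tonnage
Rate = 1.83 / 82
Rate = 0.0223 mm/MGT

0.0223


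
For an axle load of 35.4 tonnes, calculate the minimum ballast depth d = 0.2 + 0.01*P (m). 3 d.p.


d = 0.2 + 0.01 * 35.4
d = 0.2 + 0.354
d = 0.554 m

0.554


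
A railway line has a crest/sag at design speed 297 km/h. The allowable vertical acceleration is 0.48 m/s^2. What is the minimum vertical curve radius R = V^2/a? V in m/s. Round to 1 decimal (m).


Convert speed: V = 297 / 3.6 = 82.5 m/s
V^2 = 6806.25 m^2/s^2
R_v = 6806.25 / 0.48
R_v = 14179.7 m

14179.7


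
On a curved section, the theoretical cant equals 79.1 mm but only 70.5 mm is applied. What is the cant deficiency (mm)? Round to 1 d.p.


Cant deficiency = equilibrium cant - actual cant
CD = 79.1 - 70.5
CD = 8.6 mm

8.6


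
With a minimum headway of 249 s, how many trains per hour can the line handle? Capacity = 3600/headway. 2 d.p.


Capacity = 3600 / headway
Capacity = 3600 / 249
Capacity = 14.46 trains/hour

14.46


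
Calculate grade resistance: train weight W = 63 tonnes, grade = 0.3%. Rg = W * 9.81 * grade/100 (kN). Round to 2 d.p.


Rg = W * 9.81 * grade / 100
Rg = 63 * 9.81 * 0.3 / 100
Rg = 618.03 * 0.003
Rg = 1.85 kN

1.85


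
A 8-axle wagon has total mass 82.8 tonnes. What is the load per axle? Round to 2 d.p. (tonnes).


Load per axle = total weight / number of axles
Load = 82.8 / 8
Load = 10.35 tonnes

10.35


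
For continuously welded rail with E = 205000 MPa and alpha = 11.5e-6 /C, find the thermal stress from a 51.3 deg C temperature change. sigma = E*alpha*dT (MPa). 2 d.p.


sigma = E * alpha * dT
sigma = 205000 * 11.5e-6 * 51.3
sigma = 2.3575 * 51.3
sigma = 120.94 MPa

120.94


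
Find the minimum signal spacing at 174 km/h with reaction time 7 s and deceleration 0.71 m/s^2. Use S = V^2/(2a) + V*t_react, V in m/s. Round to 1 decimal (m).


V = 174 / 3.6 = 48.3333 m/s
Braking distance = 48.3333^2 / (2*0.71) = 1645.1487 m
Sighting distance = 48.3333 * 7 = 338.3333 m
S = 1645.1487 + 338.3333 = 1983.5 m

1983.5


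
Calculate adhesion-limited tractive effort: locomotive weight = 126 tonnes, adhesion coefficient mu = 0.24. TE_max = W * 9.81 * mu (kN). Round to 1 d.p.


TE_max = W * g * mu
TE_max = 126 * 9.81 * 0.24
TE_max = 1236.06 * 0.24
TE_max = 296.7 kN

296.7


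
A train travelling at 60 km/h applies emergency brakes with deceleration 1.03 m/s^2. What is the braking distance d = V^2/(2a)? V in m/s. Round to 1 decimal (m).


Convert speed: V = 60 / 3.6 = 16.6667 m/s
V^2 = 277.7778
d = 277.7778 / (2 * 1.03)
d = 277.7778 / 2.06
d = 134.8 m

134.8


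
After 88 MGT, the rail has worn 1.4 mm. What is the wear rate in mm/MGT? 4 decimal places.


Wear rate = total wear / cumulative tonnage
Rate = 1.4 / 88
Rate = 0.0159 mm/MGT

0.0159


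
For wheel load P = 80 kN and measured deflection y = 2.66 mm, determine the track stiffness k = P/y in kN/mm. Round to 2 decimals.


Track stiffness k = P / y
k = 80 / 2.66
k = 30.08 kN/mm

30.08


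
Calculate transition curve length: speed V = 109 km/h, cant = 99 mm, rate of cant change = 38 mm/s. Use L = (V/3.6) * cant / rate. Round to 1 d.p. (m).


Convert speed: V = 109 / 3.6 = 30.2778 m/s
L = 30.2778 * 99 / 38
L = 2997.5 / 38
L = 78.9 m

78.9


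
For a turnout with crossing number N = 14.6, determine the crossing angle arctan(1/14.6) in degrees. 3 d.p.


1/N = 1/14.6 = 0.068493
angle = arctan(0.068493) = 0.068386 rad
angle = 0.068386 * 180/pi = 3.918 degrees

3.918


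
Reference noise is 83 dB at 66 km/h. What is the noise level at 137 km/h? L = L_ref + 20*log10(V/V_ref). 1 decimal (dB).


V/V_ref = 137 / 66 = 2.075758
log10(2.075758) = 0.317177
20 * 0.317177 = 6.3435
L = 83 + 6.3435 = 89.3 dB

89.3


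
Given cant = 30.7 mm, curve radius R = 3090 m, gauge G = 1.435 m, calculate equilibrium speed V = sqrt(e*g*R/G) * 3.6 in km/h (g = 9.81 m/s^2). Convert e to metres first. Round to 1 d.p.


Convert cant: e = 30.7 mm = 0.0307 m
V_ms = sqrt(0.0307 * 9.81 * 3090 / 1.435)
V_ms = sqrt(648.505944) = 25.4658 m/s
V = 25.4658 * 3.6 = 91.7 km/h

91.7


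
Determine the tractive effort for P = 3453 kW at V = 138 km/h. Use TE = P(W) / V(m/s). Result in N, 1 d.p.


Convert: P = 3453 kW = 3453000 W
V = 138 / 3.6 = 38.3333 m/s
TE = 3453000 / 38.3333
TE = 90078.3 N

90078.3


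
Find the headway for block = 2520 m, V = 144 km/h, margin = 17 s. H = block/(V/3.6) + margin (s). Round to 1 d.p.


V = 144 / 3.6 = 40.0 m/s
Block traversal time = 2520 / 40.0 = 63.0 s
Headway = 63.0 + 17
Headway = 80.0 s

80.0


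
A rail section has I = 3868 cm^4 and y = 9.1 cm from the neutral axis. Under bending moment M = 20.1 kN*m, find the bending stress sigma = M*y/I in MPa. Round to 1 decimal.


Convert units:
M = 20.1 kN*m = 20100000 N*mm
y = 9.1 cm = 91 mm
I = 3868 cm^4 = 38680000 mm^4
sigma = 20100000 * 91 / 38680000
sigma = 47.3 MPa

47.3


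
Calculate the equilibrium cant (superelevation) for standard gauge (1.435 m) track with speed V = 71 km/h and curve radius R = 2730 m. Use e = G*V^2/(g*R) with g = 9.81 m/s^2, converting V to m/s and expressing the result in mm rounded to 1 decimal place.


Convert speed: V = 71 / 3.6 = 19.7222 m/s
Apply formula: e = 1.435 * 19.7222^2 / (9.81 * 2730)
e = 1.435 * 388.966 / 26781.3
e = 0.020842 m = 20.8 mm

20.8


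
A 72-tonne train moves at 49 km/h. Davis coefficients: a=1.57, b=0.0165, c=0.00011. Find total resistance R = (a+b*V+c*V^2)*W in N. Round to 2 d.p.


b*V = 0.0165 * 49 = 0.8085
c*V^2 = 0.00011 * 2401 = 0.26411
R_per_t = 1.57 + 0.8085 + 0.26411 = 2.64261 N/t
R_total = 2.64261 * 72 = 190.27 N

190.27


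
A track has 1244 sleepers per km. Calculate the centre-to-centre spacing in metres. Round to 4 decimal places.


Spacing = 1000 m / number of sleepers
Spacing = 1000 / 1244
Spacing = 0.8039 m

0.8039


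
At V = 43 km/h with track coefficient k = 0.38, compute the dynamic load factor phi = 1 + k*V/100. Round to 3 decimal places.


phi = 1 + k * V / 100
phi = 1 + 0.38 * 43 / 100
phi = 1 + 0.1634
phi = 1.163

1.163


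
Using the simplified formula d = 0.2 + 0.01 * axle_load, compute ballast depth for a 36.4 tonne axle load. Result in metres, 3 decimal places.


d = 0.2 + 0.01 * 36.4
d = 0.2 + 0.364
d = 0.564 m

0.564


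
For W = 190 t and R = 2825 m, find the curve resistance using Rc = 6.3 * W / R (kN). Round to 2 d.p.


Rc = 6.3 * W / R
Rc = 6.3 * 190 / 2825
Rc = 1197.0 / 2825
Rc = 0.42 kN

0.42


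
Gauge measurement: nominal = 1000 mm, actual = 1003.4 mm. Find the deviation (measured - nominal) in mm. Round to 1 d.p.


Deviation = measured - nominal
Deviation = 1003.4 - 1000
Deviation = 3.4 mm

3.4


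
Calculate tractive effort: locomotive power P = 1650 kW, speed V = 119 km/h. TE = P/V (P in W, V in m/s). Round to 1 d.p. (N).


Convert: P = 1650 kW = 1650000 W
V = 119 / 3.6 = 33.0556 m/s
TE = 1650000 / 33.0556
TE = 49916.0 N

49916.0


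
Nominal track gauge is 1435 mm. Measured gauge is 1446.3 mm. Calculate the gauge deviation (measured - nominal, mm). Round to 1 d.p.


Deviation = measured - nominal
Deviation = 1446.3 - 1435
Deviation = 11.3 mm

11.3


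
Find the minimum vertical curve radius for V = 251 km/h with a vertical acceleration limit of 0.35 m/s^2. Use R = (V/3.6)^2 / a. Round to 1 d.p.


Convert speed: V = 251 / 3.6 = 69.7222 m/s
V^2 = 4861.1883 m^2/s^2
R_v = 4861.1883 / 0.35
R_v = 13889.1 m

13889.1


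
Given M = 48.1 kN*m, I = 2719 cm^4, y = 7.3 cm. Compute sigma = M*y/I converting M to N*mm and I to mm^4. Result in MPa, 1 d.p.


Convert units:
M = 48.1 kN*m = 48100000 N*mm
y = 7.3 cm = 73 mm
I = 2719 cm^4 = 27190000 mm^4
sigma = 48100000 * 73 / 27190000
sigma = 129.1 MPa

129.1


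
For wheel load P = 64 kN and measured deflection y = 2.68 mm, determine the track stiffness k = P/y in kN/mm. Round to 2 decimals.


Track stiffness k = P / y
k = 64 / 2.68
k = 23.88 kN/mm

23.88


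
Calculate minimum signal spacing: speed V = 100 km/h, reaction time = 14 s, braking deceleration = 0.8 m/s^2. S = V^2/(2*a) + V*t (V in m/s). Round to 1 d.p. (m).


V = 100 / 3.6 = 27.7778 m/s
Braking distance = 27.7778^2 / (2*0.8) = 482.2531 m
Sighting distance = 27.7778 * 14 = 388.8889 m
S = 482.2531 + 388.8889 = 871.1 m

871.1


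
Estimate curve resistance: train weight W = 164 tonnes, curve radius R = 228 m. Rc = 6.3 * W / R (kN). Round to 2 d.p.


Rc = 6.3 * W / R
Rc = 6.3 * 164 / 228
Rc = 1033.2 / 228
Rc = 4.53 kN

4.53


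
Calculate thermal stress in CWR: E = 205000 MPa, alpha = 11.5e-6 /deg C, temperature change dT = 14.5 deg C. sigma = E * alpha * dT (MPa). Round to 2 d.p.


sigma = E * alpha * dT
sigma = 205000 * 11.5e-6 * 14.5
sigma = 2.3575 * 14.5
sigma = 34.18 MPa

34.18


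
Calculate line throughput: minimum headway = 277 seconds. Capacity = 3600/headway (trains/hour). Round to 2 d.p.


Capacity = 3600 / headway
Capacity = 3600 / 277
Capacity = 13.00 trains/hour

13.00


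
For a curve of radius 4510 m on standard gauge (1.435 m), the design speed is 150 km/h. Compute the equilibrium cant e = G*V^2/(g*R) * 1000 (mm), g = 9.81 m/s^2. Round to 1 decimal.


Convert speed: V = 150 / 3.6 = 41.6667 m/s
Apply formula: e = 1.435 * 41.6667^2 / (9.81 * 4510)
e = 1.435 * 1736.1111 / 44243.1
e = 0.05631 m = 56.3 mm

56.3


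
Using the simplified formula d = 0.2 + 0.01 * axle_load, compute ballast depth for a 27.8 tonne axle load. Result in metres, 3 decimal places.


d = 0.2 + 0.01 * 27.8
d = 0.2 + 0.278
d = 0.478 m

0.478


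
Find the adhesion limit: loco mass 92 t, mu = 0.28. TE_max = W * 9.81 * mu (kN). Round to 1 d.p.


TE_max = W * g * mu
TE_max = 92 * 9.81 * 0.28
TE_max = 902.52 * 0.28
TE_max = 252.7 kN

252.7


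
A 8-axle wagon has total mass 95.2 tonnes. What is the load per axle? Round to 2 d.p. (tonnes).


Load per axle = total weight / number of axles
Load = 95.2 / 8
Load = 11.90 tonnes

11.90


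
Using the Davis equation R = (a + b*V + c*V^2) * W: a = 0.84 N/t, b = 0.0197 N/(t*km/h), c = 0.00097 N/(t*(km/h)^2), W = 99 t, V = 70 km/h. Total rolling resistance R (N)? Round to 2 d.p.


b*V = 0.0197 * 70 = 1.379
c*V^2 = 0.00097 * 4900 = 4.753
R_per_t = 0.84 + 1.379 + 4.753 = 6.972 N/t
R_total = 6.972 * 99 = 690.23 N

690.23


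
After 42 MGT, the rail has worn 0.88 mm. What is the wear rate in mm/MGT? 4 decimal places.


Wear rate = total wear / cumulative tonnage
Rate = 0.88 / 42
Rate = 0.0210 mm/MGT

0.0210


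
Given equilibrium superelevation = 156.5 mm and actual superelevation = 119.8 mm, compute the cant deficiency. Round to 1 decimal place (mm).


Cant deficiency = equilibrium cant - actual cant
CD = 156.5 - 119.8
CD = 36.7 mm

36.7


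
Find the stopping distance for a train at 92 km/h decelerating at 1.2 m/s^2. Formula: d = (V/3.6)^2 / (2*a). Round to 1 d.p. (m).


Convert speed: V = 92 / 3.6 = 25.5556 m/s
V^2 = 653.0864
d = 653.0864 / (2 * 1.2)
d = 653.0864 / 2.4
d = 272.1 m

272.1


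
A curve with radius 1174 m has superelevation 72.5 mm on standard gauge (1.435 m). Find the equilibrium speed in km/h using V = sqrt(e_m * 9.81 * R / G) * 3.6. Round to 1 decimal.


Convert cant: e = 72.5 mm = 0.0725 m
V_ms = sqrt(0.0725 * 9.81 * 1174 / 1.435)
V_ms = sqrt(581.866307) = 24.1219 m/s
V = 24.1219 * 3.6 = 86.8 km/h

86.8


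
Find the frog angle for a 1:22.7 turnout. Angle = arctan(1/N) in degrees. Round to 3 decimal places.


1/N = 1/22.7 = 0.044053
angle = arctan(0.044053) = 0.044024 rad
angle = 0.044024 * 180/pi = 2.522 degrees

2.522


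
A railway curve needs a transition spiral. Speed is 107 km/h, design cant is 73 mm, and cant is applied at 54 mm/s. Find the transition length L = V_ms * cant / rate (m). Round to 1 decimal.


Convert speed: V = 107 / 3.6 = 29.7222 m/s
L = 29.7222 * 73 / 54
L = 2169.7222 / 54
L = 40.2 m

40.2


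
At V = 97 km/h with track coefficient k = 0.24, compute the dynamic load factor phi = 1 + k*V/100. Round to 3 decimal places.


phi = 1 + k * V / 100
phi = 1 + 0.24 * 97 / 100
phi = 1 + 0.2328
phi = 1.233

1.233


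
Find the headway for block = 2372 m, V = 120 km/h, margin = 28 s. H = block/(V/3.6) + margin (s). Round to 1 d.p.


V = 120 / 3.6 = 33.3333 m/s
Block traversal time = 2372 / 33.3333 = 71.16 s
Headway = 71.16 + 28
Headway = 99.2 s

99.2


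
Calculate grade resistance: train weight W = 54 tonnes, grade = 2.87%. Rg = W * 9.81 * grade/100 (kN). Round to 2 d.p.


Rg = W * 9.81 * grade / 100
Rg = 54 * 9.81 * 2.87 / 100
Rg = 529.74 * 0.0287
Rg = 15.20 kN

15.20


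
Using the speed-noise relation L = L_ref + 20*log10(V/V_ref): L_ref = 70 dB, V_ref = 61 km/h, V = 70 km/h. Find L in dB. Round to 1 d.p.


V/V_ref = 70 / 61 = 1.147541
log10(1.147541) = 0.059768
20 * 0.059768 = 1.1954
L = 70 + 1.1954 = 71.2 dB

71.2


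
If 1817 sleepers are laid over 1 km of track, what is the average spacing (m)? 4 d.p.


Spacing = 1000 m / number of sleepers
Spacing = 1000 / 1817
Spacing = 0.5504 m

0.5504


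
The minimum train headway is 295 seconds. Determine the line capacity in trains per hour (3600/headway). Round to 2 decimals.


Capacity = 3600 / headway
Capacity = 3600 / 295
Capacity = 12.20 trains/hour

12.20


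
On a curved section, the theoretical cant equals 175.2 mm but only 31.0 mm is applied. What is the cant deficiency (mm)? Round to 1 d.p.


Cant deficiency = equilibrium cant - actual cant
CD = 175.2 - 31.0
CD = 144.2 mm

144.2


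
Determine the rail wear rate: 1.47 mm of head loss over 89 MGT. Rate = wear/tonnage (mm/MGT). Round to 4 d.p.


Wear rate = total wear / cumulative tonnage
Rate = 1.47 / 89
Rate = 0.0165 mm/MGT

0.0165


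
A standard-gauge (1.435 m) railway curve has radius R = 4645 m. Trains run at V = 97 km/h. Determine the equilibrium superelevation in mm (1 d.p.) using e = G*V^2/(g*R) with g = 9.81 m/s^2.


Convert speed: V = 97 / 3.6 = 26.9444 m/s
Apply formula: e = 1.435 * 26.9444^2 / (9.81 * 4645)
e = 1.435 * 726.0031 / 45567.45
e = 0.022863 m = 22.9 mm

22.9


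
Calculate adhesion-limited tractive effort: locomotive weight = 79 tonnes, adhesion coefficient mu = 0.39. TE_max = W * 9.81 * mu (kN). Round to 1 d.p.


TE_max = W * g * mu
TE_max = 79 * 9.81 * 0.39
TE_max = 774.99 * 0.39
TE_max = 302.2 kN

302.2


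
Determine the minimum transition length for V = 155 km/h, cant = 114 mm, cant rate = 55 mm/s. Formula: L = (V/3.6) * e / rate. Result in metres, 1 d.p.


Convert speed: V = 155 / 3.6 = 43.0556 m/s
L = 43.0556 * 114 / 55
L = 4908.3333 / 55
L = 89.2 m

89.2


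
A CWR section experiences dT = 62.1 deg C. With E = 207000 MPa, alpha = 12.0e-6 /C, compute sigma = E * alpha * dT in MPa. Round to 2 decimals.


sigma = E * alpha * dT
sigma = 207000 * 12.0e-6 * 62.1
sigma = 2.484 * 62.1
sigma = 154.26 MPa

154.26


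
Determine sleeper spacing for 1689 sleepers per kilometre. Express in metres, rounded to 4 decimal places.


Spacing = 1000 m / number of sleepers
Spacing = 1000 / 1689
Spacing = 0.5921 m

0.5921


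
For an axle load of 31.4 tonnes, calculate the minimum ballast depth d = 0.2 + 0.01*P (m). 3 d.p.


d = 0.2 + 0.01 * 31.4
d = 0.2 + 0.314
d = 0.514 m

0.514


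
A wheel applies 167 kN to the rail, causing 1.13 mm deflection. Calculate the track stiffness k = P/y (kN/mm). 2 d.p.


Track stiffness k = P / y
k = 167 / 1.13
k = 147.79 kN/mm

147.79


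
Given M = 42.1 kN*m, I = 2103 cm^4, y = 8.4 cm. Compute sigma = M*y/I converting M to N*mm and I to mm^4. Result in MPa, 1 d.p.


Convert units:
M = 42.1 kN*m = 42100000 N*mm
y = 8.4 cm = 84 mm
I = 2103 cm^4 = 21030000 mm^4
sigma = 42100000 * 84 / 21030000
sigma = 168.2 MPa

168.2


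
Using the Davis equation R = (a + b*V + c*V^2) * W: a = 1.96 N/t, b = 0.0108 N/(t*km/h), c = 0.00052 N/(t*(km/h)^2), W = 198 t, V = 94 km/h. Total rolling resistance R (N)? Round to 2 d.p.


b*V = 0.0108 * 94 = 1.0152
c*V^2 = 0.00052 * 8836 = 4.59472
R_per_t = 1.96 + 1.0152 + 4.59472 = 7.56992 N/t
R_total = 7.56992 * 198 = 1498.84 N

1498.84


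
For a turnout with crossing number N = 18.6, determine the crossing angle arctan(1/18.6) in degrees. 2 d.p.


1/N = 1/18.6 = 0.053763
angle = arctan(0.053763) = 0.053712 rad
angle = 0.053712 * 180/pi = 3.08 degrees

3.08


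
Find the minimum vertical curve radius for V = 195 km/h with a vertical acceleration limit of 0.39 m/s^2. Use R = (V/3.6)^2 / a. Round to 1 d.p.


Convert speed: V = 195 / 3.6 = 54.1667 m/s
V^2 = 2934.0278 m^2/s^2
R_v = 2934.0278 / 0.39
R_v = 7523.1 m

7523.1


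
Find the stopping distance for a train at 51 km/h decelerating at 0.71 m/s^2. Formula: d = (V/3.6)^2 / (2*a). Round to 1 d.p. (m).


Convert speed: V = 51 / 3.6 = 14.1667 m/s
V^2 = 200.6944
d = 200.6944 / (2 * 0.71)
d = 200.6944 / 1.42
d = 141.3 m

141.3


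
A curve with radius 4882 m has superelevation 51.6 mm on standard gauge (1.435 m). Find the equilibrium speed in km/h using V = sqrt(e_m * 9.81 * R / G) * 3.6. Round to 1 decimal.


Convert cant: e = 51.6 mm = 0.0516 m
V_ms = sqrt(0.0516 * 9.81 * 4882 / 1.435)
V_ms = sqrt(1722.124649) = 41.4985 m/s
V = 41.4985 * 3.6 = 149.4 km/h

149.4


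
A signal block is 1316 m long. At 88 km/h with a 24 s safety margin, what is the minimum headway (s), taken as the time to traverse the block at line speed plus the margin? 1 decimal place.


V = 88 / 3.6 = 24.4444 m/s
Block traversal time = 1316 / 24.4444 = 53.8364 s
Headway = 53.8364 + 24
Headway = 77.8 s

77.8


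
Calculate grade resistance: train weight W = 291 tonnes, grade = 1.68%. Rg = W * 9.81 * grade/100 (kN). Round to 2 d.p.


Rg = W * 9.81 * grade / 100
Rg = 291 * 9.81 * 1.68 / 100
Rg = 2854.71 * 0.0168
Rg = 47.96 kN

47.96


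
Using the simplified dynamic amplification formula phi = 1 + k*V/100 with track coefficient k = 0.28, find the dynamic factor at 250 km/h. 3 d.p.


phi = 1 + k * V / 100
phi = 1 + 0.28 * 250 / 100
phi = 1 + 0.7
phi = 1.700

1.700


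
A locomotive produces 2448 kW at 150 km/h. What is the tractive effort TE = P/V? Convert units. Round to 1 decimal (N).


Convert: P = 2448 kW = 2448000 W
V = 150 / 3.6 = 41.6667 m/s
TE = 2448000 / 41.6667
TE = 58752.0 N

58752.0


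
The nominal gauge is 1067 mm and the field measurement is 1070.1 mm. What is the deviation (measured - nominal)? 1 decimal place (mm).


Deviation = measured - nominal
Deviation = 1070.1 - 1067
Deviation = 3.1 mm

3.1


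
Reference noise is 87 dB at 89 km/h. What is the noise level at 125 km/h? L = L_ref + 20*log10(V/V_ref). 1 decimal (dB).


V/V_ref = 125 / 89 = 1.404494
log10(1.404494) = 0.14752
20 * 0.14752 = 2.9504
L = 87 + 2.9504 = 90.0 dB

90.0


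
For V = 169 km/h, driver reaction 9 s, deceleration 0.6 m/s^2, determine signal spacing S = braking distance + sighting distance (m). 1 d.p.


V = 169 / 3.6 = 46.9444 m/s
Braking distance = 46.9444^2 / (2*0.6) = 1836.4841 m
Sighting distance = 46.9444 * 9 = 422.5 m
S = 1836.4841 + 422.5 = 2259.0 m

2259.0


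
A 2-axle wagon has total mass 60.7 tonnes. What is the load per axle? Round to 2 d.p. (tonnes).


Load per axle = total weight / number of axles
Load = 60.7 / 2
Load = 30.35 tonnes

30.35


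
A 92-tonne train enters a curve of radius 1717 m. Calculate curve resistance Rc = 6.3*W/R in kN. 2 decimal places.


Rc = 6.3 * W / R
Rc = 6.3 * 92 / 1717
Rc = 579.6 / 1717
Rc = 0.34 kN

0.34


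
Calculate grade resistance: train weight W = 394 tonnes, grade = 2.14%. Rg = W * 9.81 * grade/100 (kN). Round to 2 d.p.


Rg = W * 9.81 * grade / 100
Rg = 394 * 9.81 * 2.14 / 100
Rg = 3865.14 * 0.0214
Rg = 82.71 kN

82.71


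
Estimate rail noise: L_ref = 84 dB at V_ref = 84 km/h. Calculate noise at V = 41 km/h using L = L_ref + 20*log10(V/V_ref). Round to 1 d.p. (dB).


V/V_ref = 41 / 84 = 0.488095
log10(0.488095) = -0.311495
20 * -0.311495 = -6.2299
L = 84 + -6.2299 = 77.8 dB

77.8


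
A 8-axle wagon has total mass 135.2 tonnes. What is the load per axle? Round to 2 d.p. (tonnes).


Load per axle = total weight / number of axles
Load = 135.2 / 8
Load = 16.90 tonnes

16.90


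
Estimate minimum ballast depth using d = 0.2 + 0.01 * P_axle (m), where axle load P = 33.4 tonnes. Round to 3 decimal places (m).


d = 0.2 + 0.01 * 33.4
d = 0.2 + 0.334
d = 0.534 m

0.534


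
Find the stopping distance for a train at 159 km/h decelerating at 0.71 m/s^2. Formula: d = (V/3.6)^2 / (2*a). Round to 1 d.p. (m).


Convert speed: V = 159 / 3.6 = 44.1667 m/s
V^2 = 1950.6944
d = 1950.6944 / (2 * 0.71)
d = 1950.6944 / 1.42
d = 1373.7 m

1373.7


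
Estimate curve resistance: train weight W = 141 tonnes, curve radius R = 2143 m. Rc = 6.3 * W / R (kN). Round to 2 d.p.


Rc = 6.3 * W / R
Rc = 6.3 * 141 / 2143
Rc = 888.3 / 2143
Rc = 0.41 kN

0.41


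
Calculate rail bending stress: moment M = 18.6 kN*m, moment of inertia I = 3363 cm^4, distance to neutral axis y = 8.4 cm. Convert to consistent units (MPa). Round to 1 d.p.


Convert units:
M = 18.6 kN*m = 18600000 N*mm
y = 8.4 cm = 84 mm
I = 3363 cm^4 = 33630000 mm^4
sigma = 18600000 * 84 / 33630000
sigma = 46.5 MPa

46.5


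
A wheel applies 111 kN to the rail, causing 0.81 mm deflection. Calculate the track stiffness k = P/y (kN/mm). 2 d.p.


Track stiffness k = P / y
k = 111 / 0.81
k = 137.04 kN/mm

137.04


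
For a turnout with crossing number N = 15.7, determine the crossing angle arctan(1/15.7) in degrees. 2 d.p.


1/N = 1/15.7 = 0.063694
angle = arctan(0.063694) = 0.063608 rad
angle = 0.063608 * 180/pi = 3.64 degrees

3.64


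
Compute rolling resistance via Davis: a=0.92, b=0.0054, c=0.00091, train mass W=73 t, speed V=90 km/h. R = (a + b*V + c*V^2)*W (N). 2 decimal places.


b*V = 0.0054 * 90 = 0.486
c*V^2 = 0.00091 * 8100 = 7.371
R_per_t = 0.92 + 0.486 + 7.371 = 8.777 N/t
R_total = 8.777 * 73 = 640.72 N

640.72


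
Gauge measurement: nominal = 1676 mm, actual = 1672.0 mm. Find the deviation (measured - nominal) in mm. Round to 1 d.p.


Deviation = measured - nominal
Deviation = 1672.0 - 1676
Deviation = -4.0 mm

-4.0


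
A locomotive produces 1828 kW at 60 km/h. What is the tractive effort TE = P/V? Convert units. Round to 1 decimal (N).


Convert: P = 1828 kW = 1828000 W
V = 60 / 3.6 = 16.6667 m/s
TE = 1828000 / 16.6667
TE = 109680.0 N

109680.0


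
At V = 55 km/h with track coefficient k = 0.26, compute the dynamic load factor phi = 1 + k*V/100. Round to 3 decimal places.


phi = 1 + k * V / 100
phi = 1 + 0.26 * 55 / 100
phi = 1 + 0.143
phi = 1.143

1.143


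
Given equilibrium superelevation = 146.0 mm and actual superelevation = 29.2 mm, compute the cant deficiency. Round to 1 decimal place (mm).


Cant deficiency = equilibrium cant - actual cant
CD = 146.0 - 29.2
CD = 116.8 mm

116.8


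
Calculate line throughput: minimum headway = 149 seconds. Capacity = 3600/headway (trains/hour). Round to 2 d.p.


Capacity = 3600 / headway
Capacity = 3600 / 149
Capacity = 24.16 trains/hour

24.16


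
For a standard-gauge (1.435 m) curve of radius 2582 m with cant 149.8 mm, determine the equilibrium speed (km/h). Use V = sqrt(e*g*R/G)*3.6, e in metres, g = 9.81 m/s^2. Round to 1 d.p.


Convert cant: e = 149.8 mm = 0.1498 m
V_ms = sqrt(0.1498 * 9.81 * 2582 / 1.435)
V_ms = sqrt(2644.144332) = 51.4212 m/s
V = 51.4212 * 3.6 = 185.1 km/h

185.1


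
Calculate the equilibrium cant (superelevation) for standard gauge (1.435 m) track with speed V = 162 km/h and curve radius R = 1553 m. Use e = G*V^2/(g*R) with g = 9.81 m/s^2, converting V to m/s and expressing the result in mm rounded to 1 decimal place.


Convert speed: V = 162 / 3.6 = 45.0 m/s
Apply formula: e = 1.435 * 45.0^2 / (9.81 * 1553)
e = 1.435 * 2025.0 / 15234.93
e = 0.190738 m = 190.7 mm

190.7


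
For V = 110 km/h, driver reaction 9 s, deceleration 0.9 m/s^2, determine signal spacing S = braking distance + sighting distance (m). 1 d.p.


V = 110 / 3.6 = 30.5556 m/s
Braking distance = 30.5556^2 / (2*0.9) = 518.69 m
Sighting distance = 30.5556 * 9 = 275.0 m
S = 518.69 + 275.0 = 793.7 m

793.7


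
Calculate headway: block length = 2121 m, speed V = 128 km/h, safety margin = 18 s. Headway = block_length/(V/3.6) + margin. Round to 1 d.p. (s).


V = 128 / 3.6 = 35.5556 m/s
Block traversal time = 2121 / 35.5556 = 59.6531 s
Headway = 59.6531 + 18
Headway = 77.7 s

77.7


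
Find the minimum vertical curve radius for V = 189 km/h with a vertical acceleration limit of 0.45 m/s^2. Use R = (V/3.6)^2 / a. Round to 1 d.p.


Convert speed: V = 189 / 3.6 = 52.5 m/s
V^2 = 2756.25 m^2/s^2
R_v = 2756.25 / 0.45
R_v = 6125.0 m

6125.0


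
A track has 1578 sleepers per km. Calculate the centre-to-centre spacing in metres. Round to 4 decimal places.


Spacing = 1000 m / number of sleepers
Spacing = 1000 / 1578
Spacing = 0.6337 m

0.6337


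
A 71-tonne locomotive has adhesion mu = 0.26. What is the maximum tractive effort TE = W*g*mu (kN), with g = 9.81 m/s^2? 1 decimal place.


TE_max = W * g * mu
TE_max = 71 * 9.81 * 0.26
TE_max = 696.51 * 0.26
TE_max = 181.1 kN

181.1


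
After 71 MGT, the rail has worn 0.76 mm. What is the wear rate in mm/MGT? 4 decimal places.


Wear rate = total wear / cumulative tonnage
Rate = 0.76 / 71
Rate = 0.0107 mm/MGT

0.0107


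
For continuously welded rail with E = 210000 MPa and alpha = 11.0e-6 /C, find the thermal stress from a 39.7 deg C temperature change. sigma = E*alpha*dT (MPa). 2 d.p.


sigma = E * alpha * dT
sigma = 210000 * 11.0e-6 * 39.7
sigma = 2.31 * 39.7
sigma = 91.71 MPa

91.71


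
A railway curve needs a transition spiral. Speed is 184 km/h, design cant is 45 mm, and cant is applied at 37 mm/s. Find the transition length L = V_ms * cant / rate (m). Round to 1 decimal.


Convert speed: V = 184 / 3.6 = 51.1111 m/s
L = 51.1111 * 45 / 37
L = 2300.0 / 37
L = 62.2 m

62.2


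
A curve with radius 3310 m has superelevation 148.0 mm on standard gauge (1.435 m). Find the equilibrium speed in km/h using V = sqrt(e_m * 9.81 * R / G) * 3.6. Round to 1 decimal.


Convert cant: e = 148.0 mm = 0.1480 m
V_ms = sqrt(0.1480 * 9.81 * 3310 / 1.435)
V_ms = sqrt(3348.935749) = 57.87 m/s
V = 57.87 * 3.6 = 208.3 km/h

208.3


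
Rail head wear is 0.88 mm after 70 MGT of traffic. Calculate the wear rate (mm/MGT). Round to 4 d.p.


Wear rate = total wear / cumulative tonnage
Rate = 0.88 / 70
Rate = 0.0126 mm/MGT

0.0126


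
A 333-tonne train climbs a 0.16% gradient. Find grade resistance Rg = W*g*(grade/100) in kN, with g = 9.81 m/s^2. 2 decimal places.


Rg = W * 9.81 * grade / 100
Rg = 333 * 9.81 * 0.16 / 100
Rg = 3266.73 * 0.0016
Rg = 5.23 kN

5.23


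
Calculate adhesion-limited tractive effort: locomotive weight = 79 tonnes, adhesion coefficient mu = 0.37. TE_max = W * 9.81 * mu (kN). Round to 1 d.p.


TE_max = W * g * mu
TE_max = 79 * 9.81 * 0.37
TE_max = 774.99 * 0.37
TE_max = 286.7 kN

286.7


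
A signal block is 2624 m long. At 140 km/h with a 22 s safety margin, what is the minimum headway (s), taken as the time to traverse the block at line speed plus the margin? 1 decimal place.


V = 140 / 3.6 = 38.8889 m/s
Block traversal time = 2624 / 38.8889 = 67.4743 s
Headway = 67.4743 + 22
Headway = 89.5 s

89.5


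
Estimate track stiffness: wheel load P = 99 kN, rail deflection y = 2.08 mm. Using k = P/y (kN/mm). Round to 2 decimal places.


Track stiffness k = P / y
k = 99 / 2.08
k = 47.60 kN/mm

47.60


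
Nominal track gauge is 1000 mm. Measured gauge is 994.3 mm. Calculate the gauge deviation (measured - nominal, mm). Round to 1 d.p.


Deviation = measured - nominal
Deviation = 994.3 - 1000
Deviation = -5.7 mm

-5.7


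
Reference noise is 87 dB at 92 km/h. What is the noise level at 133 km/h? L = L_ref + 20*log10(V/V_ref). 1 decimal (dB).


V/V_ref = 133 / 92 = 1.445652
log10(1.445652) = 0.160064
20 * 0.160064 = 3.2013
L = 87 + 3.2013 = 90.2 dB

90.2


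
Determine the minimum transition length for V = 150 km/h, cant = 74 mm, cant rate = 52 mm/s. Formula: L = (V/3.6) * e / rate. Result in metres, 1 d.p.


Convert speed: V = 150 / 3.6 = 41.6667 m/s
L = 41.6667 * 74 / 52
L = 3083.3333 / 52
L = 59.3 m

59.3


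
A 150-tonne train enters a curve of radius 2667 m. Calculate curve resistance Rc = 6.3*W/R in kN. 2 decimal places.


Rc = 6.3 * W / R
Rc = 6.3 * 150 / 2667
Rc = 945.0 / 2667
Rc = 0.35 kN

0.35


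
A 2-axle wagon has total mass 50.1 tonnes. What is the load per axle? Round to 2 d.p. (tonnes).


Load per axle = total weight / number of axles
Load = 50.1 / 2
Load = 25.05 tonnes

25.05


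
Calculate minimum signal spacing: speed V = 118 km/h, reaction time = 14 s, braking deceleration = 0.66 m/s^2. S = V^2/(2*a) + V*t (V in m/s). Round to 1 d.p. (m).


V = 118 / 3.6 = 32.7778 m/s
Braking distance = 32.7778^2 / (2*0.66) = 813.9263 m
Sighting distance = 32.7778 * 14 = 458.8889 m
S = 813.9263 + 458.8889 = 1272.8 m

1272.8


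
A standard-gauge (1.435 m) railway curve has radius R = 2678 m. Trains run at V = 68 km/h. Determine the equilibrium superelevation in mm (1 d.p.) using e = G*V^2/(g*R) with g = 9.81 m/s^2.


Convert speed: V = 68 / 3.6 = 18.8889 m/s
Apply formula: e = 1.435 * 18.8889^2 / (9.81 * 2678)
e = 1.435 * 356.7901 / 26271.18
e = 0.019489 m = 19.5 mm

19.5


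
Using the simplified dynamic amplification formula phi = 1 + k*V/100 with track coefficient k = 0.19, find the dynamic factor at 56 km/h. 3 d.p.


phi = 1 + k * V / 100
phi = 1 + 0.19 * 56 / 100
phi = 1 + 0.1064
phi = 1.106

1.106


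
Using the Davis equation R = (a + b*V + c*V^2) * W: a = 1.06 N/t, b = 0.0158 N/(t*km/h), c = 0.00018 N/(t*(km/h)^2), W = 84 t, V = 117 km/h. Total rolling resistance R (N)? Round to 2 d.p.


b*V = 0.0158 * 117 = 1.8486
c*V^2 = 0.00018 * 13689 = 2.46402
R_per_t = 1.06 + 1.8486 + 2.46402 = 5.37262 N/t
R_total = 5.37262 * 84 = 451.30 N

451.30


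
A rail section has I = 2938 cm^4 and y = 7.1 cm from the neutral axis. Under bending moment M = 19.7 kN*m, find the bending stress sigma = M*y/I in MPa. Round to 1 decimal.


Convert units:
M = 19.7 kN*m = 19700000 N*mm
y = 7.1 cm = 71 mm
I = 2938 cm^4 = 29380000 mm^4
sigma = 19700000 * 71 / 29380000
sigma = 47.6 MPa

47.6


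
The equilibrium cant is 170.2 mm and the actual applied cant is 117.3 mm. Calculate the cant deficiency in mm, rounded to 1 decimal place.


Cant deficiency = equilibrium cant - actual cant
CD = 170.2 - 117.3
CD = 52.9 mm

52.9


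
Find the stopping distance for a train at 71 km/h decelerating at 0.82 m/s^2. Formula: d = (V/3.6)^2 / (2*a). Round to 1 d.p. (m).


Convert speed: V = 71 / 3.6 = 19.7222 m/s
V^2 = 388.966
d = 388.966 / (2 * 0.82)
d = 388.966 / 1.64
d = 237.2 m

237.2


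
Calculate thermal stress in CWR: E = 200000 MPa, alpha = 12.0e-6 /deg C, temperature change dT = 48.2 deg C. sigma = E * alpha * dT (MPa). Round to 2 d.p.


sigma = E * alpha * dT
sigma = 200000 * 12.0e-6 * 48.2
sigma = 2.4 * 48.2
sigma = 115.68 MPa

115.68


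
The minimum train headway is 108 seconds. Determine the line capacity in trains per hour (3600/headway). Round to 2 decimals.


Capacity = 3600 / headway
Capacity = 3600 / 108
Capacity = 33.33 trains/hour

33.33


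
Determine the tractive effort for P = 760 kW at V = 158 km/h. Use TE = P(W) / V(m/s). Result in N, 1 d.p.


Convert: P = 760 kW = 760000 W
V = 158 / 3.6 = 43.8889 m/s
TE = 760000 / 43.8889
TE = 17316.5 N

17316.5


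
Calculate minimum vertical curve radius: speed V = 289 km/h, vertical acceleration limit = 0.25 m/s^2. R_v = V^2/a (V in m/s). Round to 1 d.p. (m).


Convert speed: V = 289 / 3.6 = 80.2778 m/s
V^2 = 6444.5216 m^2/s^2
R_v = 6444.5216 / 0.25
R_v = 25778.1 m

25778.1


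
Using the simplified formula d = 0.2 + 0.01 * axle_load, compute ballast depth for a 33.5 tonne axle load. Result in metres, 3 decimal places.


d = 0.2 + 0.01 * 33.5
d = 0.2 + 0.335
d = 0.535 m

0.535


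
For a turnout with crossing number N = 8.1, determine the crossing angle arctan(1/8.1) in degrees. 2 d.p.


1/N = 1/8.1 = 0.123457
angle = arctan(0.123457) = 0.122835 rad
angle = 0.122835 * 180/pi = 7.04 degrees

7.04


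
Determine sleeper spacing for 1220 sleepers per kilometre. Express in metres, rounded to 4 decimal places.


Spacing = 1000 m / number of sleepers
Spacing = 1000 / 1220
Spacing = 0.8197 m

0.8197


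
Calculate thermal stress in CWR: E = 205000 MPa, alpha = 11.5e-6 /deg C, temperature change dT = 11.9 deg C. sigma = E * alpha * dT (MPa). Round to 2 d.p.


sigma = E * alpha * dT
sigma = 205000 * 11.5e-6 * 11.9
sigma = 2.3575 * 11.9
sigma = 28.05 MPa

28.05


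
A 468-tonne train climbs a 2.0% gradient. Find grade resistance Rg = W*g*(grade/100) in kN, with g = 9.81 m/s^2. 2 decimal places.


Rg = W * 9.81 * grade / 100
Rg = 468 * 9.81 * 2.0 / 100
Rg = 4591.08 * 0.02
Rg = 91.82 kN

91.82


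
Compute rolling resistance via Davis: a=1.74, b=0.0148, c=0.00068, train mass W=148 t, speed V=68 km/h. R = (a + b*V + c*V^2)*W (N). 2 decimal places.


b*V = 0.0148 * 68 = 1.0064
c*V^2 = 0.00068 * 4624 = 3.14432
R_per_t = 1.74 + 1.0064 + 3.14432 = 5.89072 N/t
R_total = 5.89072 * 148 = 871.83 N

871.83


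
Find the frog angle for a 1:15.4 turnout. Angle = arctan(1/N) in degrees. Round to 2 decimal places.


1/N = 1/15.4 = 0.064935
angle = arctan(0.064935) = 0.064844 rad
angle = 0.064844 * 180/pi = 3.72 degrees

3.72


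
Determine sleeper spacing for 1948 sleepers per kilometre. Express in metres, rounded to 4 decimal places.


Spacing = 1000 m / number of sleepers
Spacing = 1000 / 1948
Spacing = 0.5133 m

0.5133


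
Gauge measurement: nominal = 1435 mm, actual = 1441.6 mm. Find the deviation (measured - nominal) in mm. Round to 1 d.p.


Deviation = measured - nominal
Deviation = 1441.6 - 1435
Deviation = 6.6 mm

6.6


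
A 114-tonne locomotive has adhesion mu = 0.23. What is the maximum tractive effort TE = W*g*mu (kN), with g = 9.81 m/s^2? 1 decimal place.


TE_max = W * g * mu
TE_max = 114 * 9.81 * 0.23
TE_max = 1118.34 * 0.23
TE_max = 257.2 kN

257.2


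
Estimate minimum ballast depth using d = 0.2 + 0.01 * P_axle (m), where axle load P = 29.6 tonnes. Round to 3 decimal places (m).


d = 0.2 + 0.01 * 29.6
d = 0.2 + 0.296
d = 0.496 m

0.496


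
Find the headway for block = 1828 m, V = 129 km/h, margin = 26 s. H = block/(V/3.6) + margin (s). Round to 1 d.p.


V = 129 / 3.6 = 35.8333 m/s
Block traversal time = 1828 / 35.8333 = 51.014 s
Headway = 51.014 + 26
Headway = 77.0 s

77.0


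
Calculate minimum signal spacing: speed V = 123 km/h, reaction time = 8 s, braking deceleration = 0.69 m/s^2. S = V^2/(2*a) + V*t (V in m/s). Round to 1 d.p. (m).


V = 123 / 3.6 = 34.1667 m/s
Braking distance = 34.1667^2 / (2*0.69) = 845.9138 m
Sighting distance = 34.1667 * 8 = 273.3333 m
S = 845.9138 + 273.3333 = 1119.2 m

1119.2


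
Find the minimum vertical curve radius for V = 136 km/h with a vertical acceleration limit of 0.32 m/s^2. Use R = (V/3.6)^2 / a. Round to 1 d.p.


Convert speed: V = 136 / 3.6 = 37.7778 m/s
V^2 = 1427.1605 m^2/s^2
R_v = 1427.1605 / 0.32
R_v = 4459.9 m

4459.9


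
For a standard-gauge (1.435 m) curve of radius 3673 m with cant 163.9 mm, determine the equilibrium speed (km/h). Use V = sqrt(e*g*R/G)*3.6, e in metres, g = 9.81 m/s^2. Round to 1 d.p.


Convert cant: e = 163.9 mm = 0.1639 m
V_ms = sqrt(0.1639 * 9.81 * 3673 / 1.435)
V_ms = sqrt(4115.446764) = 64.1517 m/s
V = 64.1517 * 3.6 = 230.9 km/h

230.9


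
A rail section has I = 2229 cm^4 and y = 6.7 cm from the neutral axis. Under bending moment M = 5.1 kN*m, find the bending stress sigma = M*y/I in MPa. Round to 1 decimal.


Convert units:
M = 5.1 kN*m = 5100000 N*mm
y = 6.7 cm = 67 mm
I = 2229 cm^4 = 22290000 mm^4
sigma = 5100000 * 67 / 22290000
sigma = 15.3 MPa

15.3


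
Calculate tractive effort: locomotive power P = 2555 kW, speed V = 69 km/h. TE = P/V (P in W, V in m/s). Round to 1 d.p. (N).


Convert: P = 2555 kW = 2555000 W
V = 69 / 3.6 = 19.1667 m/s
TE = 2555000 / 19.1667
TE = 133304.3 N

133304.3
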